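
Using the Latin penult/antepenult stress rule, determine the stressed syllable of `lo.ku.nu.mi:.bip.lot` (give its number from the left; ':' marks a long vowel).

5

Classical Latin: stress the penult if heavy (long vowel or closed), else the antepenult.
Weights: 4 mi: H, 5 bip H, 6 lot H.
The penult (syllable 5, bip) is heavy, so it takes stress.
Stress on syllable 5: lo.ku.nu.mi:.ˈbip.lot.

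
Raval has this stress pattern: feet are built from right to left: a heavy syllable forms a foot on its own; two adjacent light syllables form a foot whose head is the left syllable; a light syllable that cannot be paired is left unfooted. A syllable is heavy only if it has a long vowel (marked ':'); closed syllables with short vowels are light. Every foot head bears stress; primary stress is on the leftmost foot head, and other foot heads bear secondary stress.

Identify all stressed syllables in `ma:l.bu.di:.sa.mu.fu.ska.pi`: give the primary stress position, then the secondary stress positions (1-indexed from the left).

Weights: 1 ma:l H, 2 bu L, 3 di: H, 4 sa L, 5 mu L, 6 fu L, 7 ska L, 8 pi L.
Parse right to left (heavy = foot alone; LL = one foot; stranded L unfooted): (ˈma:l) bu (ˈdi:) sa (ˈmu.fu) (ˈska.pi).
Foot heads: 1, 3, 5, 7.
Primary stress on the leftmost head = syllable 1.
Secondary stress on 3, 5, 7: ˈma:l.bu.ˌdi:.sa.ˌmu.fu.ˌska.pi.

primary 1, secondary 3, 5, 7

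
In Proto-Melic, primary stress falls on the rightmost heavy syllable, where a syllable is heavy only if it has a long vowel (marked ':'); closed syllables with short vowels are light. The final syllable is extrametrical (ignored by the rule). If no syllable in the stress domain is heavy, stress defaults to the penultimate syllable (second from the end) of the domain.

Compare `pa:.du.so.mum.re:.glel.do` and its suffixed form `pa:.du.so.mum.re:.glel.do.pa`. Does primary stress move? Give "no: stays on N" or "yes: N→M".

no: stays on 5

Base `pa:.du.so.mum.re:.glel.do` (7 syllables):
  The final syllable (7, do) is extrametrical; the stress domain is syllables 1–6.
  Weights: 1 pa: H, 2 du L, 3 so L, 4 mum L, 5 re: H, 6 glel L.
  Heavy syllables in the domain: 1, 5. The rightmost is syllable 5 (re:).
  → primary stress on syllable 5.
Suffixed `pa:.du.so.mum.re:.glel.do.pa` (8 syllables):
  The final syllable (8, pa) is extrametrical; the stress domain is syllables 1–7.
  Weights: 1 pa: H, 2 du L, 3 so L, 4 mum L, 5 re: H, 6 glel L, 7 do L.
  Heavy syllables in the domain: 1, 5. The rightmost is syllable 5 (re:).
  → primary stress on syllable 5.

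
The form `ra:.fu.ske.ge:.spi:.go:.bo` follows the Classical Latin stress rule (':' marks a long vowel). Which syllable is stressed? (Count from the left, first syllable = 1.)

Classical Latin: stress the penult if heavy (long vowel or closed), else the antepenult.
Weights: 5 spi: H, 6 go: H, 7 bo L.
The penult (syllable 6, go:) is heavy, so it takes stress.
Stress on syllable 6: ra:.fu.ske.ge:.spi:.ˈgo:.bo.

6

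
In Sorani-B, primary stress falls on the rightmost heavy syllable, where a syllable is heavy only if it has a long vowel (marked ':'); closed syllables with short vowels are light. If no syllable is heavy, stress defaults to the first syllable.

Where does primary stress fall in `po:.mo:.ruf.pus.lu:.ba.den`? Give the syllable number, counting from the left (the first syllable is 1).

Weights: 1 po: H, 2 mo: H, 3 ruf L, 4 pus L, 5 lu: H, 6 ba L, 7 den L.
Heavy syllables in the domain: 1, 2, 5. The rightmost is syllable 5 (lu:).
Primary stress: syllable 5 → po:.mo:.ruf.pus.ˈlu:.ba.den.

5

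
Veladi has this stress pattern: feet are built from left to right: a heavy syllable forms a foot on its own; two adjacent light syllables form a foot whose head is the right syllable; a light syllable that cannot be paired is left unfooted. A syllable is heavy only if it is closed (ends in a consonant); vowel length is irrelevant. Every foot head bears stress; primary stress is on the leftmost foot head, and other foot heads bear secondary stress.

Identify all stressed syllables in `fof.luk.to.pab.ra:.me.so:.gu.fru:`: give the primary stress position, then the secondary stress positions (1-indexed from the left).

Weights: 1 fof H, 2 luk H, 3 to L, 4 pab H, 5 ra: L, 6 me L, 7 so: L, 8 gu L, 9 fru: L.
Parse left to right (heavy = foot alone; LL = one foot; stranded L unfooted): (ˈfof) (ˈluk) to (ˈpab) (ra:.ˈme) (so:.ˈgu) fru:.
Foot heads: 1, 2, 4, 6, 8.
Primary stress on the leftmost head = syllable 1.
Secondary stress on 2, 4, 6, 8: ˈfof.ˌluk.to.ˌpab.ra:.ˌme.so:.ˌgu.fru:.

primary 1, secondary 2, 4, 6, 8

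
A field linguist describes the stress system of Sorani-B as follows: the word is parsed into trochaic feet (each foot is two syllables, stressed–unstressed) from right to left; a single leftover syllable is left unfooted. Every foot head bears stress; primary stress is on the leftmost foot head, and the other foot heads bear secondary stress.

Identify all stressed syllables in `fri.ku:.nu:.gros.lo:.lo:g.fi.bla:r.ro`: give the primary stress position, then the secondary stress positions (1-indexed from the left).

Parse right to left into trochaic (ˈσσ) feet: fri (ˈku:.nu:) (ˈgros.lo:) (ˈlo:g.fi) (ˈbla:r.ro). Syllable 1 is left unfooted.
Foot heads (stressed positions): 2, 4, 6, 8.
End Rule Leftmost: primary stress on the leftmost head = syllable 2.
Secondary stress on 4, 6, 8: fri.ˈku:.nu:.ˌgros.lo:.ˌlo:g.fi.ˌbla:r.ro.

primary 2, secondary 4, 6, 8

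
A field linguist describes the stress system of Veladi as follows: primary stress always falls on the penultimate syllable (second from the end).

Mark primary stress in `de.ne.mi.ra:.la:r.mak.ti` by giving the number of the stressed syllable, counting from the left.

The word has 7 syllables; the penultimate syllable (second from the end) is syllable 6 (mak).
Primary stress: syllable 6 → de.ne.mi.ra:.la:r.ˈmak.ti.

6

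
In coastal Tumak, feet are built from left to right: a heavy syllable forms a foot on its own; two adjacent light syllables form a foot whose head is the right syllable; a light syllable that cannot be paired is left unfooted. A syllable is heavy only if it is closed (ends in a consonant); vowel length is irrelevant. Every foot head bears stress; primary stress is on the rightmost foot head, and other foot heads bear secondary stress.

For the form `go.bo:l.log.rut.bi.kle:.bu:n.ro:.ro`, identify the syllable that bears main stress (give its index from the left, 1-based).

9

Weights: 1 go L, 2 bo:l H, 3 log H, 4 rut H, 5 bi L, 6 kle: L, 7 bu:n H, 8 ro: L, 9 ro L.
Parse left to right (heavy = foot alone; LL = one foot; stranded L unfooted): go (ˈbo:l) (ˈlog) (ˈrut) (bi.ˈkle:) (ˈbu:n) (ro:.ˈro).
Foot heads: 2, 3, 4, 6, 7, 9.
Primary stress on the rightmost head = syllable 9.
Primary stress: syllable 9 → go.bo:l.log.rut.bi.kle:.bu:n.ro:.ˈro.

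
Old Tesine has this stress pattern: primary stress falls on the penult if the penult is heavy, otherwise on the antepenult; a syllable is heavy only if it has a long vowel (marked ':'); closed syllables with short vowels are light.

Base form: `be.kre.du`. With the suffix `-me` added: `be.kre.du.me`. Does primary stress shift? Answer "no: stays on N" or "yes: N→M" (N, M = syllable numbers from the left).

Base `be.kre.du` (3 syllables):
  Weights: 1 be L, 2 kre L, 3 du L.
  The penult (syllable 2, kre) is light, so stress falls on the antepenult (syllable 1, be).
  → primary stress on syllable 1.
Suffixed `be.kre.du.me` (4 syllables):
  Weights: 2 kre L, 3 du L, 4 me L.
  The penult (syllable 3, du) is light, so stress falls on the antepenult (syllable 2, kre).
  → primary stress on syllable 2.

yes: 1→2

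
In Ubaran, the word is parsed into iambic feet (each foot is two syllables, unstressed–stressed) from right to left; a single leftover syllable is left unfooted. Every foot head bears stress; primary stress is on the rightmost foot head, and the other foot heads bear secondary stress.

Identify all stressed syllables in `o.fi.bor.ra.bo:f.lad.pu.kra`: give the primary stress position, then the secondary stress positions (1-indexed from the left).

Parse right to left into iambic (σˈσ) feet: (o.ˈfi) (bor.ˈra) (bo:f.ˈlad) (pu.ˈkra).
Foot heads (stressed positions): 2, 4, 6, 8.
End Rule Rightmost: primary stress on the rightmost head = syllable 8.
Secondary stress on 2, 4, 6: o.ˌfi.bor.ˌra.bo:f.ˌlad.pu.ˈkra.

primary 8, secondary 2, 4, 6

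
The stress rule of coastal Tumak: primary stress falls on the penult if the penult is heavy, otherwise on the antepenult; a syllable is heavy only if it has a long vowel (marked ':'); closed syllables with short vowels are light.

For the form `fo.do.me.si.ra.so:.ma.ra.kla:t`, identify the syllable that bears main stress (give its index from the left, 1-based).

7

Weights: 7 ma L, 8 ra L, 9 kla:t H.
The penult (syllable 8, ra) is light, so stress falls on the antepenult (syllable 7, ma).
Primary stress: syllable 7 → fo.do.me.si.ra.so:.ˈma.ra.kla:t.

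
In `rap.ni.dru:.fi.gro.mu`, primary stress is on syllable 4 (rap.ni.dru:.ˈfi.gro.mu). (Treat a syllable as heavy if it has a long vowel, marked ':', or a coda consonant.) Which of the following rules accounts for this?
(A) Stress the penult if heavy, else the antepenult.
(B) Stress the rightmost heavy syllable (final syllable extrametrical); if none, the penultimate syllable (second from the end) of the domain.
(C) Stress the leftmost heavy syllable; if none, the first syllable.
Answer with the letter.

Rule A → syllable 4 ✓.
Rule B → syllable 3 (observed: 4).
Rule C → syllable 1 (observed: 4).

A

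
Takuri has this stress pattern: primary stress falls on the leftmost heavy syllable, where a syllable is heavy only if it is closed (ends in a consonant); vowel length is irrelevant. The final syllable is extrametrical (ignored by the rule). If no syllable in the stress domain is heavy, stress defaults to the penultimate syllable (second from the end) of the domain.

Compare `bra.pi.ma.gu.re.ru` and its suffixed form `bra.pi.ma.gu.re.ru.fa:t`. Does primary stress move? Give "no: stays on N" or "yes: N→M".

yes: 4→5

Base `bra.pi.ma.gu.re.ru` (6 syllables):
  The final syllable (6, ru) is extrametrical; the stress domain is syllables 1–5.
  Weights: 1 bra L, 2 pi L, 3 ma L, 4 gu L, 5 re L.
  No heavy syllable in the domain; default to the penultimate syllable (second from the end) of the domain = syllable 4.
  → primary stress on syllable 4.
Suffixed `bra.pi.ma.gu.re.ru.fa:t` (7 syllables):
  The final syllable (7, fa:t) is extrametrical; the stress domain is syllables 1–6.
  Weights: 1 bra L, 2 pi L, 3 ma L, 4 gu L, 5 re L, 6 ru L.
  No heavy syllable in the domain; default to the penultimate syllable (second from the end) of the domain = syllable 5.
  → primary stress on syllable 5.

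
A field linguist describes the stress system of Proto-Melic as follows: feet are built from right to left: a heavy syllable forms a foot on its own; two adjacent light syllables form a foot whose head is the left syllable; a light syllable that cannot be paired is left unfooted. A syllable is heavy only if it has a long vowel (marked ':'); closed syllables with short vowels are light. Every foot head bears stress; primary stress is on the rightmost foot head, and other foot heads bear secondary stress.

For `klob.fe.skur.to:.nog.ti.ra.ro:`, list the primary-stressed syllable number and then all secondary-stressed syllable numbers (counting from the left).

primary 8, secondary 2, 4, 6

Weights: 1 klob L, 2 fe L, 3 skur L, 4 to: H, 5 nog L, 6 ti L, 7 ra L, 8 ro: H.
Parse right to left (heavy = foot alone; LL = one foot; stranded L unfooted): klob (ˈfe.skur) (ˈto:) nog (ˈti.ra) (ˈro:).
Foot heads: 2, 4, 6, 8.
Primary stress on the rightmost head = syllable 8.
Secondary stress on 2, 4, 6: klob.ˌfe.skur.ˌto:.nog.ˌti.ra.ˈro:.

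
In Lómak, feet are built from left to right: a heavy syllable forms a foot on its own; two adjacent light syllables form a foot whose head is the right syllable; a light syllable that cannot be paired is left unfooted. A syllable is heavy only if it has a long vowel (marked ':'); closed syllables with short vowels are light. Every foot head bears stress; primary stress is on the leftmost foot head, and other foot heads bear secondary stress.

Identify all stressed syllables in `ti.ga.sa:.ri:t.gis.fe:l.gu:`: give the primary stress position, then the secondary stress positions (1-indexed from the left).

primary 2, secondary 3, 4, 6, 7

Weights: 1 ti L, 2 ga L, 3 sa: H, 4 ri:t H, 5 gis L, 6 fe:l H, 7 gu: H.
Parse left to right (heavy = foot alone; LL = one foot; stranded L unfooted): (ti.ˈga) (ˈsa:) (ˈri:t) gis (ˈfe:l) (ˈgu:).
Foot heads: 2, 3, 4, 6, 7.
Primary stress on the leftmost head = syllable 2.
Secondary stress on 3, 4, 6, 7: ti.ˈga.ˌsa:.ˌri:t.gis.ˌfe:l.ˌgu:.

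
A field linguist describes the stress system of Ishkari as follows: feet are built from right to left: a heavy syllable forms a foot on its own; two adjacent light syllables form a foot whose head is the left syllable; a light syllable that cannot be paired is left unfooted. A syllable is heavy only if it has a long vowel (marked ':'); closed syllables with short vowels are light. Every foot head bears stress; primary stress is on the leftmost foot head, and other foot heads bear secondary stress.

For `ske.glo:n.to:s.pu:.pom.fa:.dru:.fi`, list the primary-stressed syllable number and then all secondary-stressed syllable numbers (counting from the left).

primary 2, secondary 3, 4, 6, 7

Weights: 1 ske L, 2 glo:n H, 3 to:s H, 4 pu: H, 5 pom L, 6 fa: H, 7 dru: H, 8 fi L.
Parse right to left (heavy = foot alone; LL = one foot; stranded L unfooted): ske (ˈglo:n) (ˈto:s) (ˈpu:) pom (ˈfa:) (ˈdru:) fi.
Foot heads: 2, 3, 4, 6, 7.
Primary stress on the leftmost head = syllable 2.
Secondary stress on 3, 4, 6, 7: ske.ˈglo:n.ˌto:s.ˌpu:.pom.ˌfa:.ˌdru:.fi.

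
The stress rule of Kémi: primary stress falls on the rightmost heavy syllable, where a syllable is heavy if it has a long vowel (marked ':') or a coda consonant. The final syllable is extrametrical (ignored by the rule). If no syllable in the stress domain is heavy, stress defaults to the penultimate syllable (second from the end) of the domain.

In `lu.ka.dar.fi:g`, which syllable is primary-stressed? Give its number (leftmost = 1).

The final syllable (4, fi:g) is extrametrical; the stress domain is syllables 1–3.
Weights: 1 lu L, 2 ka L, 3 dar H.
Heavy syllables in the domain: 3. The rightmost is syllable 3 (dar).
Primary stress: syllable 3 → lu.ka.ˈdar.fi:g.

3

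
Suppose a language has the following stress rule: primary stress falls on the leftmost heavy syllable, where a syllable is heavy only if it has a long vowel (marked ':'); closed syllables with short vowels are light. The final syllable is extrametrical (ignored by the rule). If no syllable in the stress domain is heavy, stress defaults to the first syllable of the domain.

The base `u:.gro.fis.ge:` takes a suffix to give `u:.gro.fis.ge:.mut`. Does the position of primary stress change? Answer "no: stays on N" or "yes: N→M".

Base `u:.gro.fis.ge:` (4 syllables):
  The final syllable (4, ge:) is extrametrical; the stress domain is syllables 1–3.
  Weights: 1 u: H, 2 gro L, 3 fis L.
  Heavy syllables in the domain: 1. The leftmost is syllable 1 (u:).
  → primary stress on syllable 1.
Suffixed `u:.gro.fis.ge:.mut` (5 syllables):
  The final syllable (5, mut) is extrametrical; the stress domain is syllables 1–4.
  Weights: 1 u: H, 2 gro L, 3 fis L, 4 ge: H.
  Heavy syllables in the domain: 1, 4. The leftmost is syllable 1 (u:).
  → primary stress on syllable 1.

no: stays on 1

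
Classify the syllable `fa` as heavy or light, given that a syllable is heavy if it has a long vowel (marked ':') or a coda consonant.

light

`fa`: short vowel, open (no coda). Short vowel, open → light.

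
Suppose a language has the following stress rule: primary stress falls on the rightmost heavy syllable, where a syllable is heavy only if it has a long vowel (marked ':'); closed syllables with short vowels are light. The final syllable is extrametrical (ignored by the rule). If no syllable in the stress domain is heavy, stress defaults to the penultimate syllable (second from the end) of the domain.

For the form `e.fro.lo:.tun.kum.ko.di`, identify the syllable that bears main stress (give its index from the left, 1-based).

3

The final syllable (7, di) is extrametrical; the stress domain is syllables 1–6.
Weights: 1 e L, 2 fro L, 3 lo: H, 4 tun L, 5 kum L, 6 ko L.
Heavy syllables in the domain: 3. The rightmost is syllable 3 (lo:).
Primary stress: syllable 3 → e.fro.ˈlo:.tun.kum.ko.di.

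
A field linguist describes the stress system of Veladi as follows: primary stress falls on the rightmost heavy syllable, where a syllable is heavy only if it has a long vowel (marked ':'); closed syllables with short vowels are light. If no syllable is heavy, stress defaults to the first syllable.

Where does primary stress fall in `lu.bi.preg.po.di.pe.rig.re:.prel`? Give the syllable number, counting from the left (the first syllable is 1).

8

Weights: 1 lu L, 2 bi L, 3 preg L, 4 po L, 5 di L, 6 pe L, 7 rig L, 8 re: H, 9 prel L.
Heavy syllables in the domain: 8. The rightmost is syllable 8 (re:).
Primary stress: syllable 8 → lu.bi.preg.po.di.pe.rig.ˈre:.prel.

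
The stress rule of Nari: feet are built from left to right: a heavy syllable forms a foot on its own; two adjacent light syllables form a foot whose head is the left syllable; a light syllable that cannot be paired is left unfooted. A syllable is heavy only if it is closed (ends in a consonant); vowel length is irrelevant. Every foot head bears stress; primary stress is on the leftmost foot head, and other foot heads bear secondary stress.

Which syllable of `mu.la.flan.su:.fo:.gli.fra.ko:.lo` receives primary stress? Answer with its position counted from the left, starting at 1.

1

Weights: 1 mu L, 2 la L, 3 flan H, 4 su: L, 5 fo: L, 6 gli L, 7 fra L, 8 ko: L, 9 lo L.
Parse left to right (heavy = foot alone; LL = one foot; stranded L unfooted): (ˈmu.la) (ˈflan) (ˈsu:.fo:) (ˈgli.fra) (ˈko:.lo).
Foot heads: 1, 3, 4, 6, 8.
Primary stress on the leftmost head = syllable 1.
Primary stress: syllable 1 → ˈmu.la.flan.su:.fo:.gli.fra.ko:.lo.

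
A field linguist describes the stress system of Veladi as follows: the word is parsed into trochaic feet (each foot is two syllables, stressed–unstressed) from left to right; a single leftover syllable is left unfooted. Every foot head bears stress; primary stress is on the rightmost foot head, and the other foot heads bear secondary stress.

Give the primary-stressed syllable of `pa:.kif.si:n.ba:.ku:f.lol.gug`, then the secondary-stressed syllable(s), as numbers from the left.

Parse left to right into trochaic (ˈσσ) feet: (ˈpa:.kif) (ˈsi:n.ba:) (ˈku:f.lol) gug. Syllable 7 is left unfooted.
Foot heads (stressed positions): 1, 3, 5.
End Rule Rightmost: primary stress on the rightmost head = syllable 5.
Secondary stress on 1, 3: ˌpa:.kif.ˌsi:n.ba:.ˈku:f.lol.gug.

primary 5, secondary 1, 3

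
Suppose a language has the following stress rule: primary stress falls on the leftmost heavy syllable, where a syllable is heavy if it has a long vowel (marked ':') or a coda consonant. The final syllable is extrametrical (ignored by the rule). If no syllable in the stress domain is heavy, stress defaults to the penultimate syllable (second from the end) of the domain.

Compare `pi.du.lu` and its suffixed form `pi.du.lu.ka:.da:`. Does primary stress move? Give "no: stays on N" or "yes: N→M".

Base `pi.du.lu` (3 syllables):
  The final syllable (3, lu) is extrametrical; the stress domain is syllables 1–2.
  Weights: 1 pi L, 2 du L.
  No heavy syllable in the domain; default to the penultimate syllable (second from the end) of the domain = syllable 1.
  → primary stress on syllable 1.
Suffixed `pi.du.lu.ka:.da:` (5 syllables):
  The final syllable (5, da:) is extrametrical; the stress domain is syllables 1–4.
  Weights: 1 pi L, 2 du L, 3 lu L, 4 ka: H.
  Heavy syllables in the domain: 4. The leftmost is syllable 4 (ka:).
  → primary stress on syllable 4.

yes: 1→4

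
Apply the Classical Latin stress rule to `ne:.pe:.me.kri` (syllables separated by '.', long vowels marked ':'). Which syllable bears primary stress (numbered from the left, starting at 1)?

2

Classical Latin: stress the penult if heavy (long vowel or closed), else the antepenult.
Weights: 2 pe: H, 3 me L, 4 kri L.
The penult (syllable 3, me) is light, so stress falls on the antepenult (syllable 2, pe:).
Stress on syllable 2: ne:.ˈpe:.me.kri.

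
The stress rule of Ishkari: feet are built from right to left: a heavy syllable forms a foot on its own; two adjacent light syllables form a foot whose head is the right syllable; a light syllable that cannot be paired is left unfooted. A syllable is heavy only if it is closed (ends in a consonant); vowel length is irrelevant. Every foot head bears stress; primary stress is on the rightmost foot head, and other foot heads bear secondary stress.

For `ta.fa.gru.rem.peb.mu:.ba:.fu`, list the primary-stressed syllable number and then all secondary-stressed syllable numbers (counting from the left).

primary 8, secondary 3, 4, 5

Weights: 1 ta L, 2 fa L, 3 gru L, 4 rem H, 5 peb H, 6 mu: L, 7 ba: L, 8 fu L.
Parse right to left (heavy = foot alone; LL = one foot; stranded L unfooted): ta (fa.ˈgru) (ˈrem) (ˈpeb) mu: (ba:.ˈfu).
Foot heads: 3, 4, 5, 8.
Primary stress on the rightmost head = syllable 8.
Secondary stress on 3, 4, 5: ta.fa.ˌgru.ˌrem.ˌpeb.mu:.ba:.ˈfu.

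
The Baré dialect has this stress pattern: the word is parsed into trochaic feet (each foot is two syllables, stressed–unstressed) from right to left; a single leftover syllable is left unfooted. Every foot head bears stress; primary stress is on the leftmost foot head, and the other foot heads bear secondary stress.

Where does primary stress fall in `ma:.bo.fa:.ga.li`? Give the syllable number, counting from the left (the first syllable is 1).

2

Parse right to left into trochaic (ˈσσ) feet: ma: (ˈbo.fa:) (ˈga.li). Syllable 1 is left unfooted.
Foot heads (stressed positions): 2, 4.
End Rule Leftmost: primary stress on the leftmost head = syllable 2.
Primary stress: syllable 2 → ma:.ˈbo.fa:.ga.li.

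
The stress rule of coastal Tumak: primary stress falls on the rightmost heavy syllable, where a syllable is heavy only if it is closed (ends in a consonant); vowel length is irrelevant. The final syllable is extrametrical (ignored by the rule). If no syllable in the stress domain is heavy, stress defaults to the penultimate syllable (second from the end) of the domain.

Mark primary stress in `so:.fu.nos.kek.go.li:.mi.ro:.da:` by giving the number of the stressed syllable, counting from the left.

The final syllable (9, da:) is extrametrical; the stress domain is syllables 1–8.
Weights: 1 so: L, 2 fu L, 3 nos H, 4 kek H, 5 go L, 6 li: L, 7 mi L, 8 ro: L.
Heavy syllables in the domain: 3, 4. The rightmost is syllable 4 (kek).
Primary stress: syllable 4 → so:.fu.nos.ˈkek.go.li:.mi.ro:.da:.

4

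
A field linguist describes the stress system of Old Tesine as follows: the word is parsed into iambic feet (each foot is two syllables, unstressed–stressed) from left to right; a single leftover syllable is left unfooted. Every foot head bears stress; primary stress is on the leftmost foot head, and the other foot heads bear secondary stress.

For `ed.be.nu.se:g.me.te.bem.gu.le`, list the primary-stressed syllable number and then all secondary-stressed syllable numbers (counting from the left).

primary 2, secondary 4, 6, 8

Parse left to right into iambic (σˈσ) feet: (ed.ˈbe) (nu.ˈse:g) (me.ˈte) (bem.ˈgu) le. Syllable 9 is left unfooted.
Foot heads (stressed positions): 2, 4, 6, 8.
End Rule Leftmost: primary stress on the leftmost head = syllable 2.
Secondary stress on 4, 6, 8: ed.ˈbe.nu.ˌse:g.me.ˌte.bem.ˌgu.le.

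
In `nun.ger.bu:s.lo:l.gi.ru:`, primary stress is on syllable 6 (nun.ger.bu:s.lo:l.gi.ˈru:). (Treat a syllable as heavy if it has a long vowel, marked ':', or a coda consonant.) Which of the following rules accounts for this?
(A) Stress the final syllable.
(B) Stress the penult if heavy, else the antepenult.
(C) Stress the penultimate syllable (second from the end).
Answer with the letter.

A

Rule A → syllable 6 ✓.
Rule B → syllable 4 (observed: 6).
Rule C → syllable 5 (observed: 6).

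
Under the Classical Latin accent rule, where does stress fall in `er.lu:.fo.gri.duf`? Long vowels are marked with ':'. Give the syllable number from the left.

Classical Latin: stress the penult if heavy (long vowel or closed), else the antepenult.
Weights: 3 fo L, 4 gri L, 5 duf H.
The penult (syllable 4, gri) is light, so stress falls on the antepenult (syllable 3, fo).
Stress on syllable 3: er.lu:.ˈfo.gri.duf.

3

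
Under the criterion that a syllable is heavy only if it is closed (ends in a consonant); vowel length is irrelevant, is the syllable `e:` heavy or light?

`e:`: long vowel, open (no coda). Open (no coda) → light.

light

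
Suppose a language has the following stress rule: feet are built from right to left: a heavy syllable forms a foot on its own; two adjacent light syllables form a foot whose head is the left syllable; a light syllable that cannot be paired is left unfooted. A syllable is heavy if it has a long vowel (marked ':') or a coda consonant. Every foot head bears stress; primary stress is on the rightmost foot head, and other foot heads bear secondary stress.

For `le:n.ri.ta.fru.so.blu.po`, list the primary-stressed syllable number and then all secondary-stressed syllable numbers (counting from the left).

primary 6, secondary 1, 2, 4

Weights: 1 le:n H, 2 ri L, 3 ta L, 4 fru L, 5 so L, 6 blu L, 7 po L.
Parse right to left (heavy = foot alone; LL = one foot; stranded L unfooted): (ˈle:n) (ˈri.ta) (ˈfru.so) (ˈblu.po).
Foot heads: 1, 2, 4, 6.
Primary stress on the rightmost head = syllable 6.
Secondary stress on 1, 2, 4: ˌle:n.ˌri.ta.ˌfru.so.ˈblu.po.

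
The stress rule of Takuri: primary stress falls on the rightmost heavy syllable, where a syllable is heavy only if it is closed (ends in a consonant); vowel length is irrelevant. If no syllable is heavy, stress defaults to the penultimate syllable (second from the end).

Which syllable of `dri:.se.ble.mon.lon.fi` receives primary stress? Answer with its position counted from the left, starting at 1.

Weights: 1 dri: L, 2 se L, 3 ble L, 4 mon H, 5 lon H, 6 fi L.
Heavy syllables in the domain: 4, 5. The rightmost is syllable 5 (lon).
Primary stress: syllable 5 → dri:.se.ble.mon.ˈlon.fi.

5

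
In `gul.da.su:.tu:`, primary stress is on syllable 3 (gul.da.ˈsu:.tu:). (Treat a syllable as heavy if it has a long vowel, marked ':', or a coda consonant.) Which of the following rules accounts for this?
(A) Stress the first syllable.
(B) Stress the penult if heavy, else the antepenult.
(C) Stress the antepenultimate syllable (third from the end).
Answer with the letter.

Rule A → syllable 1 (observed: 3).
Rule B → syllable 3 ✓.
Rule C → syllable 2 (observed: 3).

B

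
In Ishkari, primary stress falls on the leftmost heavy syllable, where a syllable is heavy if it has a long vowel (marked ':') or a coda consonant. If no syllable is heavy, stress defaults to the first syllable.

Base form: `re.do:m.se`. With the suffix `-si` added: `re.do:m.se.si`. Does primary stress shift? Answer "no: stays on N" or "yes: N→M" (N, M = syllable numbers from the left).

Base `re.do:m.se` (3 syllables):
  Weights: 1 re L, 2 do:m H, 3 se L.
  Heavy syllables in the domain: 2. The leftmost is syllable 2 (do:m).
  → primary stress on syllable 2.
Suffixed `re.do:m.se.si` (4 syllables):
  Weights: 1 re L, 2 do:m H, 3 se L, 4 si L.
  Heavy syllables in the domain: 2. The leftmost is syllable 2 (do:m).
  → primary stress on syllable 2.

no: stays on 2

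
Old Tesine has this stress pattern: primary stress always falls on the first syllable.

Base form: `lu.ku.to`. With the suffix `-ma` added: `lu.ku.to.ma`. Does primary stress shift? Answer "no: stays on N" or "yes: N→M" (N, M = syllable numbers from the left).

Base `lu.ku.to` (3 syllables):
  The word has 3 syllables; the first syllable is syllable 1 (lu).
  → primary stress on syllable 1.
Suffixed `lu.ku.to.ma` (4 syllables):
  The word has 4 syllables; the first syllable is syllable 1 (lu).
  → primary stress on syllable 1.

no: stays on 1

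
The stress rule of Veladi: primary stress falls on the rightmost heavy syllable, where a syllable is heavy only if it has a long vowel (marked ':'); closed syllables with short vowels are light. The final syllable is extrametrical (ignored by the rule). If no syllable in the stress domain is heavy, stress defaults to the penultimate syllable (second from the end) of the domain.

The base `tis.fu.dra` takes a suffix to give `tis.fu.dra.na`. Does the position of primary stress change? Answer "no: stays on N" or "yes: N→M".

yes: 1→2

Base `tis.fu.dra` (3 syllables):
  The final syllable (3, dra) is extrametrical; the stress domain is syllables 1–2.
  Weights: 1 tis L, 2 fu L.
  No heavy syllable in the domain; default to the penultimate syllable (second from the end) of the domain = syllable 1.
  → primary stress on syllable 1.
Suffixed `tis.fu.dra.na` (4 syllables):
  The final syllable (4, na) is extrametrical; the stress domain is syllables 1–3.
  Weights: 1 tis L, 2 fu L, 3 dra L.
  No heavy syllable in the domain; default to the penultimate syllable (second from the end) of the domain = syllable 2.
  → primary stress on syllable 2.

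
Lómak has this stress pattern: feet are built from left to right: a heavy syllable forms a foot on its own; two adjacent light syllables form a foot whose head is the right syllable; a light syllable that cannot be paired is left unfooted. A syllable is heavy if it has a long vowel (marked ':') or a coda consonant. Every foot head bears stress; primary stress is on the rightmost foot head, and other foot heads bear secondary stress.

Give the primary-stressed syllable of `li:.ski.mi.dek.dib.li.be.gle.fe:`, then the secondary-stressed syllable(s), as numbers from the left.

primary 9, secondary 1, 3, 4, 5, 7

Weights: 1 li: H, 2 ski L, 3 mi L, 4 dek H, 5 dib H, 6 li L, 7 be L, 8 gle L, 9 fe: H.
Parse left to right (heavy = foot alone; LL = one foot; stranded L unfooted): (ˈli:) (ski.ˈmi) (ˈdek) (ˈdib) (li.ˈbe) gle (ˈfe:).
Foot heads: 1, 3, 4, 5, 7, 9.
Primary stress on the rightmost head = syllable 9.
Secondary stress on 1, 3, 4, 5, 7: ˌli:.ski.ˌmi.ˌdek.ˌdib.li.ˌbe.gle.ˈfe:.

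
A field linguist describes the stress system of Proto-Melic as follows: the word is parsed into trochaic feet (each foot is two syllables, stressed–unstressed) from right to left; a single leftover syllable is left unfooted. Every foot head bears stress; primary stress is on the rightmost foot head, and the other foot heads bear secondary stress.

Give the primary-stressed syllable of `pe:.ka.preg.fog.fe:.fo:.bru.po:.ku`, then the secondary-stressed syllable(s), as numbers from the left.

Parse right to left into trochaic (ˈσσ) feet: pe: (ˈka.preg) (ˈfog.fe:) (ˈfo:.bru) (ˈpo:.ku). Syllable 1 is left unfooted.
Foot heads (stressed positions): 2, 4, 6, 8.
End Rule Rightmost: primary stress on the rightmost head = syllable 8.
Secondary stress on 2, 4, 6: pe:.ˌka.preg.ˌfog.fe:.ˌfo:.bru.ˈpo:.ku.

primary 8, secondary 2, 4, 6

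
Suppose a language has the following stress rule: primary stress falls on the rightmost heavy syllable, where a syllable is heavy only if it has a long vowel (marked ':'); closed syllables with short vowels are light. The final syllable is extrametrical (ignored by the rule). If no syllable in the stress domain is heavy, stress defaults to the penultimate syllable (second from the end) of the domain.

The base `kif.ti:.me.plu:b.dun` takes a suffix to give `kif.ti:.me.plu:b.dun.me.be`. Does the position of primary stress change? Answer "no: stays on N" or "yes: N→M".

Base `kif.ti:.me.plu:b.dun` (5 syllables):
  The final syllable (5, dun) is extrametrical; the stress domain is syllables 1–4.
  Weights: 1 kif L, 2 ti: H, 3 me L, 4 plu:b H.
  Heavy syllables in the domain: 2, 4. The rightmost is syllable 4 (plu:b).
  → primary stress on syllable 4.
Suffixed `kif.ti:.me.plu:b.dun.me.be` (7 syllables):
  The final syllable (7, be) is extrametrical; the stress domain is syllables 1–6.
  Weights: 1 kif L, 2 ti: H, 3 me L, 4 plu:b H, 5 dun L, 6 me L.
  Heavy syllables in the domain: 2, 4. The rightmost is syllable 4 (plu:b).
  → primary stress on syllable 4.

no: stays on 4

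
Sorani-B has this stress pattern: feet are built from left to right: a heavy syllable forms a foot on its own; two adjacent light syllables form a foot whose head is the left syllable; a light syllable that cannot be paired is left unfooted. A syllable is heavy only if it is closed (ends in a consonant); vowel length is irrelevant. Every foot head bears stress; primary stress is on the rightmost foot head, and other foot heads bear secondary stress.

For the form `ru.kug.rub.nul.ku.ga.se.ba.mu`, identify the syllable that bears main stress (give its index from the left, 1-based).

7

Weights: 1 ru L, 2 kug H, 3 rub H, 4 nul H, 5 ku L, 6 ga L, 7 se L, 8 ba L, 9 mu L.
Parse left to right (heavy = foot alone; LL = one foot; stranded L unfooted): ru (ˈkug) (ˈrub) (ˈnul) (ˈku.ga) (ˈse.ba) mu.
Foot heads: 2, 3, 4, 5, 7.
Primary stress on the rightmost head = syllable 7.
Primary stress: syllable 7 → ru.kug.rub.nul.ku.ga.ˈse.ba.mu.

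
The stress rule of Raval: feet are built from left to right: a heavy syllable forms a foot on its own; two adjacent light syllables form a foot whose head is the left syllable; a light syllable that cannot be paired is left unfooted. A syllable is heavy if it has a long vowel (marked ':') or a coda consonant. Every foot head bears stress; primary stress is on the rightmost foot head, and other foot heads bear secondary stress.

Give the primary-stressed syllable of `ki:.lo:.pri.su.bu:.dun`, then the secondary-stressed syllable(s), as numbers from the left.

Weights: 1 ki: H, 2 lo: H, 3 pri L, 4 su L, 5 bu: H, 6 dun H.
Parse left to right (heavy = foot alone; LL = one foot; stranded L unfooted): (ˈki:) (ˈlo:) (ˈpri.su) (ˈbu:) (ˈdun).
Foot heads: 1, 2, 3, 5, 6.
Primary stress on the rightmost head = syllable 6.
Secondary stress on 1, 2, 3, 5: ˌki:.ˌlo:.ˌpri.su.ˌbu:.ˈdun.

primary 6, secondary 1, 2, 3, 5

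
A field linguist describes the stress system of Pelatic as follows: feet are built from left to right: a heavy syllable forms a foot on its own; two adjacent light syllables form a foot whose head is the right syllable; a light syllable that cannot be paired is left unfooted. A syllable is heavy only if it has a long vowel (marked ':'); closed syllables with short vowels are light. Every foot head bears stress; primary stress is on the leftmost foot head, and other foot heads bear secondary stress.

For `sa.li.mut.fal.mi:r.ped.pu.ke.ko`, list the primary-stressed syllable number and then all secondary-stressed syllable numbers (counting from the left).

Weights: 1 sa L, 2 li L, 3 mut L, 4 fal L, 5 mi:r H, 6 ped L, 7 pu L, 8 ke L, 9 ko L.
Parse left to right (heavy = foot alone; LL = one foot; stranded L unfooted): (sa.ˈli) (mut.ˈfal) (ˈmi:r) (ped.ˈpu) (ke.ˈko).
Foot heads: 2, 4, 5, 7, 9.
Primary stress on the leftmost head = syllable 2.
Secondary stress on 4, 5, 7, 9: sa.ˈli.mut.ˌfal.ˌmi:r.ped.ˌpu.ke.ˌko.

primary 2, secondary 4, 5, 7, 9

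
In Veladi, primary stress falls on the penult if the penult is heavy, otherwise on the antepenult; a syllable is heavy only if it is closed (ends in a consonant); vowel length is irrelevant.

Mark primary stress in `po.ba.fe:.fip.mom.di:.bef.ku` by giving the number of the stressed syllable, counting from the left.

7

Weights: 6 di: L, 7 bef H, 8 ku L.
The penult (syllable 7, bef) is heavy, so it takes stress.
Primary stress: syllable 7 → po.ba.fe:.fip.mom.di:.ˈbef.ku.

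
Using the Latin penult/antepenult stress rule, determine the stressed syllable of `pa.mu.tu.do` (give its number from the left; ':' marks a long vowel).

2

Classical Latin: stress the penult if heavy (long vowel or closed), else the antepenult.
Weights: 2 mu L, 3 tu L, 4 do L.
The penult (syllable 3, tu) is light, so stress falls on the antepenult (syllable 2, mu).
Stress on syllable 2: pa.ˈmu.tu.do.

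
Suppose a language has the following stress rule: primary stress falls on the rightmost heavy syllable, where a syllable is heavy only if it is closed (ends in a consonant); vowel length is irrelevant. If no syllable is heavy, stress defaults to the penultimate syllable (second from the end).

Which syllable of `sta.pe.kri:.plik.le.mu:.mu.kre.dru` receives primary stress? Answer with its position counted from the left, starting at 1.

4

Weights: 1 sta L, 2 pe L, 3 kri: L, 4 plik H, 5 le L, 6 mu: L, 7 mu L, 8 kre L, 9 dru L.
Heavy syllables in the domain: 4. The rightmost is syllable 4 (plik).
Primary stress: syllable 4 → sta.pe.kri:.ˈplik.le.mu:.mu.kre.dru.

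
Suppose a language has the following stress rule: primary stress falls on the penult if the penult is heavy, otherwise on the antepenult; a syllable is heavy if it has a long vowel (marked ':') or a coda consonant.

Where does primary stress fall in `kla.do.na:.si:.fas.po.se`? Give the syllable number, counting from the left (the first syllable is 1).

5

Weights: 5 fas H, 6 po L, 7 se L.
The penult (syllable 6, po) is light, so stress falls on the antepenult (syllable 5, fas).
Primary stress: syllable 5 → kla.do.na:.si:.ˈfas.po.se.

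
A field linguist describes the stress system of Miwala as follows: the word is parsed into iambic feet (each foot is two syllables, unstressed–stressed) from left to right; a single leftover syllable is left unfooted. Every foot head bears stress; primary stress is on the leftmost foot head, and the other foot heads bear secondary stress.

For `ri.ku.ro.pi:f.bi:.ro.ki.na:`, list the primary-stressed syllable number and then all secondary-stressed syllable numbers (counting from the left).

Parse left to right into iambic (σˈσ) feet: (ri.ˈku) (ro.ˈpi:f) (bi:.ˈro) (ki.ˈna:).
Foot heads (stressed positions): 2, 4, 6, 8.
End Rule Leftmost: primary stress on the leftmost head = syllable 2.
Secondary stress on 4, 6, 8: ri.ˈku.ro.ˌpi:f.bi:.ˌro.ki.ˌna:.

primary 2, secondary 4, 6, 8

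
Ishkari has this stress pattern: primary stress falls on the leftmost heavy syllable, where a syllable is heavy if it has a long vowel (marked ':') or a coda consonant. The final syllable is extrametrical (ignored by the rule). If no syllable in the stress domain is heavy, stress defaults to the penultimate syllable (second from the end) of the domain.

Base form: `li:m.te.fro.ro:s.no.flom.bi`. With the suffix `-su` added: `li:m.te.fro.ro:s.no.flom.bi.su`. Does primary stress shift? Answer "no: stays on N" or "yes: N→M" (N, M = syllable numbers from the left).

Base `li:m.te.fro.ro:s.no.flom.bi` (7 syllables):
  The final syllable (7, bi) is extrametrical; the stress domain is syllables 1–6.
  Weights: 1 li:m H, 2 te L, 3 fro L, 4 ro:s H, 5 no L, 6 flom H.
  Heavy syllables in the domain: 1, 4, 6. The leftmost is syllable 1 (li:m).
  → primary stress on syllable 1.
Suffixed `li:m.te.fro.ro:s.no.flom.bi.su` (8 syllables):
  The final syllable (8, su) is extrametrical; the stress domain is syllables 1–7.
  Weights: 1 li:m H, 2 te L, 3 fro L, 4 ro:s H, 5 no L, 6 flom H, 7 bi L.
  Heavy syllables in the domain: 1, 4, 6. The leftmost is syllable 1 (li:m).
  → primary stress on syllable 1.

no: stays on 1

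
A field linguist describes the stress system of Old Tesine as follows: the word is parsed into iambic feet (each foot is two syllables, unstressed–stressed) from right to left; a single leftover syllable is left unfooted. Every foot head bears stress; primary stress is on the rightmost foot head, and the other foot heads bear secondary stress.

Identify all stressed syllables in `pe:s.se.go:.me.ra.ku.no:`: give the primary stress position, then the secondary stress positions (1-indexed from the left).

primary 7, secondary 3, 5

Parse right to left into iambic (σˈσ) feet: pe:s (se.ˈgo:) (me.ˈra) (ku.ˈno:). Syllable 1 is left unfooted.
Foot heads (stressed positions): 3, 5, 7.
End Rule Rightmost: primary stress on the rightmost head = syllable 7.
Secondary stress on 3, 5: pe:s.se.ˌgo:.me.ˌra.ku.ˈno:.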